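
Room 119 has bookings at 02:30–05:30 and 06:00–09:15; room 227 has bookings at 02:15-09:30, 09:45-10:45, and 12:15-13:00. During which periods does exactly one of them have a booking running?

A \ B = none.
B \ A = 02:15-02:30, 05:30-06:00, 09:15-09:30, 09:45-10:45, 12:15-13:00.
Union of the two gives the symmetric difference.

02:15-02:30, 05:30-06:00, 09:15-09:30, 09:45-10:45, 12:15-13:00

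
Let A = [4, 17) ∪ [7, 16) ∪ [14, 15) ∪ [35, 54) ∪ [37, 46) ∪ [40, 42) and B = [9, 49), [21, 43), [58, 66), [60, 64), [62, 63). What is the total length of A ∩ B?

First set merges to [4, 17), [35, 54).
Second set merges to [9, 49), [58, 66).
A ∩ B = [9, 17), [35, 49).
Total: 8 + 14 = 22.

22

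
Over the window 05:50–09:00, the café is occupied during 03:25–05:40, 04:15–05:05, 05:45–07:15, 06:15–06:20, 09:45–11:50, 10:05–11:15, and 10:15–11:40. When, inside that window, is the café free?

07:15–09:00

After merging, the occupied span is 03:25–05:40, 05:45–07:15, 09:45–11:50.
Gaps within 05:50–09:00: 07:15–09:00.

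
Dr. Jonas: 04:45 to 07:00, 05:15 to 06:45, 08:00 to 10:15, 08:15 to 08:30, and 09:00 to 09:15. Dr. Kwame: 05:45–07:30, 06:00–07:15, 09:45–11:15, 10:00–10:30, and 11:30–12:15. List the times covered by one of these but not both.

04:45–05:45, 07:00–07:30, 08:00–09:45, 10:15–11:15, 11:30–12:15

A, merged: 04:45–07:00, 08:00–10:15.
B, merged: 05:45–07:30, 09:45–11:15, 11:30–12:15.
A but not B: 04:45–05:45, 08:00–09:45.
B but not A: 07:00–07:30, 10:15–11:15, 11:30–12:15.
Combining gives A △ B.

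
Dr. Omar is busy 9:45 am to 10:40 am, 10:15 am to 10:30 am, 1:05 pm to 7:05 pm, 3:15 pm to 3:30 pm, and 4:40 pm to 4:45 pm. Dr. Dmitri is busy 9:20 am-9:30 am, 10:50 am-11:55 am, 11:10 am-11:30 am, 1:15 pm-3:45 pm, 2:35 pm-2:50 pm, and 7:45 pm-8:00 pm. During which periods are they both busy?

First set merges to 9:45 am–10:40 am, 1:05 pm–7:05 pm.
Second set merges to 9:20 am–9:30 am, 10:50 am–11:55 am, 1:15 pm–3:45 pm, 7:45 pm–8:00 pm.
9:45 am–10:40 am: no overlap with the second set.
1:05 pm–7:05 pm meets the second set on 1:15 pm–3:45 pm.

1:15 pm–3:45 pm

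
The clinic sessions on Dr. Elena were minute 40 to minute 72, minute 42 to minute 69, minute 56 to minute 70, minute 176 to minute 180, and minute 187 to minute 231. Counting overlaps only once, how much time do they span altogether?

80 minutes

Merged: minute 40 to minute 72, minute 176 to minute 180, minute 187 to minute 231.
Lengths: 32 minutes + 4 minutes + 44 minutes = 80 minutes.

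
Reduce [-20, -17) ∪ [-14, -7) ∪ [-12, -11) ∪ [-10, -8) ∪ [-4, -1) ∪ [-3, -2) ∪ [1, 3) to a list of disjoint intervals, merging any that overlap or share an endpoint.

[-14, -7) is disjoint → start new block.
[-12, -11) overlaps/touches [-14, -7) → extend to [-14, -7).
[-10, -8) overlaps/touches [-14, -7) → extend to [-14, -7).
[-4, -1) is disjoint → start new block.
[-3, -2) overlaps/touches [-4, -1) → extend to [-4, -1).
[1, 3) is disjoint → start new block.

[-20, -17) ∪ [-14, -7) ∪ [-4, -1) ∪ [1, 3)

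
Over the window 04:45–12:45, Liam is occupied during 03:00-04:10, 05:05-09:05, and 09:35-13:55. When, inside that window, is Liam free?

04:45–05:05, 09:05–09:35

The merged coverage is 03:00–04:10, 05:05–09:05, 09:35–13:55.
Uncovered inside 04:45–12:45: 04:45–05:05, 09:05–09:35.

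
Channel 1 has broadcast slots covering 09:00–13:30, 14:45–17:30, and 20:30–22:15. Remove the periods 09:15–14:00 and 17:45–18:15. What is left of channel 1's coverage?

09:00–09:15, 14:45–17:30, 20:30–22:15

09:00–13:30 \ B = 09:00–09:15.
14:45–17:30: nothing removed.
20:30–22:15: nothing removed.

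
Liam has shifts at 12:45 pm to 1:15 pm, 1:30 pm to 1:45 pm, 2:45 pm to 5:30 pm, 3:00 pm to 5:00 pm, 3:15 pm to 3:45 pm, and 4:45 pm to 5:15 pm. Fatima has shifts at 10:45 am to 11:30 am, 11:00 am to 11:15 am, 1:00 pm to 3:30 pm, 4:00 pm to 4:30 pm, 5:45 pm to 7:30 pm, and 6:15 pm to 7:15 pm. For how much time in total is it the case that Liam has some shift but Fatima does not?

A, merged: 12:45 pm–1:15 pm, 1:30 pm–1:45 pm, 2:45 pm–5:30 pm.
B, merged: 10:45 am–11:30 am, 1:00 pm–3:30 pm, 4:00 pm–4:30 pm, 5:45 pm–7:30 pm.
A \ B = 12:45 pm–1:00 pm, 3:30 pm–4:00 pm, 4:30 pm–5:30 pm.
Total: 15 min + 30 min + 1 h = 1 h 45 min.

1 h 45 min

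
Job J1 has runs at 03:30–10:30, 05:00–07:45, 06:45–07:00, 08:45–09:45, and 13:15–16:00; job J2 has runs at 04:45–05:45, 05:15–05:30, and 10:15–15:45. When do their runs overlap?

04:45–05:45, 10:15–10:30, 13:15–15:45

First set merges to 03:30–10:30, 13:15–16:00.
Second set merges to 04:45–05:45, 10:15–15:45.
03:30–10:30 ∩ B → 04:45–05:45, 10:15–10:30.
13:15–16:00 ∩ B → 13:15–15:45.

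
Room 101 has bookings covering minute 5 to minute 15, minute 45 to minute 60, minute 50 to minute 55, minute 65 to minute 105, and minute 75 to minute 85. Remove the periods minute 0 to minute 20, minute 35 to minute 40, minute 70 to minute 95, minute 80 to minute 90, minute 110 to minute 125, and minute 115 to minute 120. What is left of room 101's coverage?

minute 45 to minute 60, minute 65 to minute 70, minute 95 to minute 105

First set merges to minute 5 to minute 15, minute 45 to minute 60, minute 65 to minute 105.
Second set merges to minute 0 to minute 20, minute 35 to minute 40, minute 70 to minute 95, minute 110 to minute 125.
minute 5 to minute 15 lies entirely inside B → drops out.
minute 45 to minute 60 is untouched.
minute 65 to minute 105 with B removed leaves minute 65 to minute 70, minute 95 to minute 105.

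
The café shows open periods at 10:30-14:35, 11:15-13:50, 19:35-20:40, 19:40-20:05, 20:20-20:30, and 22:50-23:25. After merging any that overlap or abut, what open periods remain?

10:30-14:35, 19:35-20:40, 22:50-23:25

11:15-13:50 overlaps/touches 10:30-14:35 → extend to 10:30-14:35.
19:35-20:40 is disjoint → start new block.
19:40-20:05 overlaps/touches 19:35-20:40 → extend to 19:35-20:40.
20:20-20:30 overlaps/touches 19:35-20:40 → extend to 19:35-20:40.
22:50-23:25 is disjoint → start new block.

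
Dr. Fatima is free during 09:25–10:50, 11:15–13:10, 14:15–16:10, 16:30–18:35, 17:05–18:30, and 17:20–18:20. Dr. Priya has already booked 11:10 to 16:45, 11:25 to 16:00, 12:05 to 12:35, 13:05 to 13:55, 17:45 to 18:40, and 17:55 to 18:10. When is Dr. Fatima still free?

A, merged: 09:25–10:50, 11:15–13:10, 14:15–16:10, 16:30–18:35.
B, merged: 11:10–16:45, 17:45–18:40.
09:25–10:50 is untouched.
11:15–13:10 lies entirely inside B → drops out.
14:15–16:10 lies entirely inside B → drops out.
16:30–18:35 with B removed leaves 16:45–17:45.

09:25–10:50, 16:45–17:45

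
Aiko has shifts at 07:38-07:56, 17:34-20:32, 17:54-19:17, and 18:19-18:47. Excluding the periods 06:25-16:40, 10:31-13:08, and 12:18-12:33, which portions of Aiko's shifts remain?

17:34–20:32

A, merged: 07:38–07:56, 17:34–20:32.
B, merged: 06:25–16:40.
07:38–07:56: fully covered by B → removed.
17:34–20:32: no B overlap → unchanged.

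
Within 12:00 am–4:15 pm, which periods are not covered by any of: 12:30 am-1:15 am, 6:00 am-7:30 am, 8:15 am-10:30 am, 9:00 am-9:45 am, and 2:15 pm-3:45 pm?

Covered (merged): 12:30 am-1:15 am, 6:00 am-7:30 am, 8:15 am-10:30 am, 2:15 pm-3:45 pm.
Gaps within 12:00 am-4:15 pm: 12:00 am-12:30 am, 1:15 am-6:00 am, 7:30 am-8:15 am, 10:30 am-2:15 pm, 3:45 pm-4:15 pm.

12:00 am-12:30 am, 1:15 am-6:00 am, 7:30 am-8:15 am, 10:30 am-2:15 pm, 3:45 pm-4:15 pm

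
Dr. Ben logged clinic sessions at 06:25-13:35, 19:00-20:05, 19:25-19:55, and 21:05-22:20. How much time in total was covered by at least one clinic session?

9 h 30 min

Merged: 06:25–13:35, 19:00–20:05, 21:05–22:20.
Lengths: 7 h 10 min + 1 h 5 min + 1 h 15 min = 9 h 30 min.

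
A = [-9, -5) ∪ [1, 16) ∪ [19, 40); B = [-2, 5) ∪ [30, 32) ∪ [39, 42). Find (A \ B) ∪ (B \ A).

A \ B = [-9, -5), [5, 16), [19, 30), [32, 39).
B \ A = [-2, 1), [40, 42).
Union of the two gives the symmetric difference.

[-9, -5) ∪ [-2, 1) ∪ [5, 16) ∪ [19, 30) ∪ [32, 39) ∪ [40, 42)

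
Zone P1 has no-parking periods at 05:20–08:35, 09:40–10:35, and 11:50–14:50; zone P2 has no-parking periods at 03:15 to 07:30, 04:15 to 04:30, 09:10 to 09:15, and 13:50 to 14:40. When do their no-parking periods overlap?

05:20-07:30, 13:50-14:40

B, merged: 03:15-07:30, 09:10-09:15, 13:50-14:40.
05:20-08:35 meets the second set on 05:20-07:30.
09:40-10:35: no overlap with the second set.
11:50-14:50 meets the second set on 13:50-14:40.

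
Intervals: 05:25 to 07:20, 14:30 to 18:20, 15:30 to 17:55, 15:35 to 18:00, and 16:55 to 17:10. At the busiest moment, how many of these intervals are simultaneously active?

4

Walk the sorted start/end points keeping a running depth.
The depth first hits 4 at 16:55.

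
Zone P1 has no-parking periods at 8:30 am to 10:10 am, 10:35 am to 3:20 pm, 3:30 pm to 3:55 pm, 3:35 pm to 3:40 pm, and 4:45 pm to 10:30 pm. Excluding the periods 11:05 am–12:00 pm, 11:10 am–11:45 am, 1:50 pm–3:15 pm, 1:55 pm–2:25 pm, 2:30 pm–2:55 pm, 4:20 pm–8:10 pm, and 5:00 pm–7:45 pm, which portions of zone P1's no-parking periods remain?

8:30 am-10:10 am, 10:35 am-11:05 am, 12:00 pm-1:50 pm, 3:15 pm-3:20 pm, 3:30 pm-3:55 pm, 8:10 pm-10:30 pm

First set merges to 8:30 am-10:10 am, 10:35 am-3:20 pm, 3:30 pm-3:55 pm, 4:45 pm-10:30 pm.
Second set merges to 11:05 am-12:00 pm, 1:50 pm-3:15 pm, 4:20 pm-8:10 pm.
8:30 am-10:10 am is untouched.
10:35 am-3:20 pm with B removed leaves 10:35 am-11:05 am, 12:00 pm-1:50 pm, 3:15 pm-3:20 pm.
3:30 pm-3:55 pm is untouched.
4:45 pm-10:30 pm with B removed leaves 8:10 pm-10:30 pm.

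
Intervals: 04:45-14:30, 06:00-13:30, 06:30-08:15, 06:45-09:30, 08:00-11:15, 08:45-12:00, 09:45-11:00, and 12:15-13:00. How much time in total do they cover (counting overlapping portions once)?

9 h 45 min

Merged: 04:45–14:30.
Length: 9 h 45 min.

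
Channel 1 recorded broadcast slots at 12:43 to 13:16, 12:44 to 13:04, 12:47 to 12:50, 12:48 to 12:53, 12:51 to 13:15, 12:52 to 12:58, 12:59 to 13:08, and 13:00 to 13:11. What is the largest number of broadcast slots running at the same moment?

At 12:52, 5 of the intervals are simultaneously active.
No point has more.

5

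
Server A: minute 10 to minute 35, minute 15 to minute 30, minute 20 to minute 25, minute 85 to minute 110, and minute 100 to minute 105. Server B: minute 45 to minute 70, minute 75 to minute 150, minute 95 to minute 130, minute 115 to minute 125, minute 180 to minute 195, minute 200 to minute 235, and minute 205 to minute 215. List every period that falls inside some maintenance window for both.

First set merges to minute 10 to minute 35, minute 85 to minute 110.
Second set merges to minute 45 to minute 70, minute 75 to minute 150, minute 180 to minute 195, minute 200 to minute 235.
minute 10 to minute 35 falls entirely outside B.
minute 85 to minute 110 overlaps B on minute 85 to minute 110.

minute 85 to minute 110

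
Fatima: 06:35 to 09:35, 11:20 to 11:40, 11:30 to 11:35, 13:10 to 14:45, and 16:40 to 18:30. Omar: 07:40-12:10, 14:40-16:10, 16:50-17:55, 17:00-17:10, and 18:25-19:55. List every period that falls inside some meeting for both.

07:40-09:35, 11:20-11:40, 14:40-14:45, 16:50-17:55, 18:25-18:30

A, merged: 06:35-09:35, 11:20-11:40, 13:10-14:45, 16:40-18:30.
B, merged: 07:40-12:10, 14:40-16:10, 16:50-17:55, 18:25-19:55.
06:35-09:35 overlaps B on 07:40-09:35.
11:20-11:40 overlaps B on 11:20-11:40.
13:10-14:45 overlaps B on 14:40-14:45.
16:40-18:30 overlaps B on 16:50-17:55, 18:25-18:30.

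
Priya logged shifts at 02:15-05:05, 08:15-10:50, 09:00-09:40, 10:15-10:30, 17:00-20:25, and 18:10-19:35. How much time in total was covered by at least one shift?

Merged: 02:15–05:05, 08:15–10:50, 17:00–20:25.
Lengths: 2 h 50 min + 2 h 35 min + 3 h 25 min = 8 h 50 min.

8 h 50 min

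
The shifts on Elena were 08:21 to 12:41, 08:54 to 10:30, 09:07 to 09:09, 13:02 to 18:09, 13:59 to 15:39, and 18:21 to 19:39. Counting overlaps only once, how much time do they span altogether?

Merged: 08:21-12:41, 13:02-18:09, 18:21-19:39.
Lengths: 4 h 20 min + 5 h 7 min + 1 h 18 min = 10 h 45 min.

10 h 45 min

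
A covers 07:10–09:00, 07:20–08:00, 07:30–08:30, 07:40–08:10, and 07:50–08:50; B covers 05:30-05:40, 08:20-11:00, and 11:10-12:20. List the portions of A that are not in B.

07:10-08:20

First set merges to 07:10-09:00.
07:10-09:00 \ B = 07:10-08:20.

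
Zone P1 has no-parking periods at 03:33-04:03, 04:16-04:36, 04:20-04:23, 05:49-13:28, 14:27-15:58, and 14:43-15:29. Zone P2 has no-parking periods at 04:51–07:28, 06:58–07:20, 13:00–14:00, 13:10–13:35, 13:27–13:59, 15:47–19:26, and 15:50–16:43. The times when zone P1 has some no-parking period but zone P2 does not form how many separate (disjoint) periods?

A, merged: 03:33–04:03, 04:16–04:36, 05:49–13:28, 14:27–15:58.
B, merged: 04:51–07:28, 13:00–14:00, 15:47–19:26.
A \ B = 03:33–04:03, 04:16–04:36, 07:28–13:00, 14:27–15:47.
That is 4 disjoint pieces.

4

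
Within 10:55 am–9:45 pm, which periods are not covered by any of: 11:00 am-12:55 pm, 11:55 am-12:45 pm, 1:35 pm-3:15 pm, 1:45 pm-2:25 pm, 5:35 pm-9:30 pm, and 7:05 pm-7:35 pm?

10:55 am–11:00 am, 12:55 pm–1:35 pm, 3:15 pm–5:35 pm, 9:30 pm–9:45 pm

Covered (merged): 11:00 am–12:55 pm, 1:35 pm–3:15 pm, 5:35 pm–9:30 pm.
Complement within 10:55 am–9:45 pm: 10:55 am–11:00 am, 12:55 pm–1:35 pm, 3:15 pm–5:35 pm, 9:30 pm–9:45 pm.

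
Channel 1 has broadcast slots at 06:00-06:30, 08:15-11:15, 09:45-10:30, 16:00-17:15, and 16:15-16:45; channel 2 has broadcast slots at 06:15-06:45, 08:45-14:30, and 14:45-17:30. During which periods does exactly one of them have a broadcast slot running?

A, merged: 06:00–06:30, 08:15–11:15, 16:00–17:15.
Only in the first: 06:00–06:15, 08:15–08:45.
Only in the second: 06:30–06:45, 11:15–14:30, 14:45–16:00, 17:15–17:30.
Together these are the periods covered by exactly one.

06:00–06:15, 06:30–06:45, 08:15–08:45, 11:15–14:30, 14:45–16:00, 17:15–17:30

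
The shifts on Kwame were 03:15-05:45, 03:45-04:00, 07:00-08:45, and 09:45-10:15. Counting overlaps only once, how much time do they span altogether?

4 h 45 min

Merged: 03:15–05:45, 07:00–08:45, 09:45–10:15.
Lengths: 2 h 30 min + 1 h 45 min + 30 min = 4 h 45 min.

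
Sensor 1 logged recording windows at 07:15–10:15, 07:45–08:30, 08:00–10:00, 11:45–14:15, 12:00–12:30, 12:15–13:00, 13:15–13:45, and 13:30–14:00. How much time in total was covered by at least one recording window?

Merged: 07:15-10:15, 11:45-14:15.
Lengths: 3 h + 2 h 30 min = 5 h 30 min.

5 h 30 min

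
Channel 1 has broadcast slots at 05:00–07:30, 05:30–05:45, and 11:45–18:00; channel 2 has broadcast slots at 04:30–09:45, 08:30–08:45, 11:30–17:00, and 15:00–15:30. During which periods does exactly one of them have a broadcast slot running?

04:30–05:00, 07:30–09:45, 11:30–11:45, 17:00–18:00

First set merges to 05:00–07:30, 11:45–18:00.
Second set merges to 04:30–09:45, 11:30–17:00.
A but not B: 17:00–18:00.
B but not A: 04:30–05:00, 07:30–09:45, 11:30–11:45.
Combining gives A △ B.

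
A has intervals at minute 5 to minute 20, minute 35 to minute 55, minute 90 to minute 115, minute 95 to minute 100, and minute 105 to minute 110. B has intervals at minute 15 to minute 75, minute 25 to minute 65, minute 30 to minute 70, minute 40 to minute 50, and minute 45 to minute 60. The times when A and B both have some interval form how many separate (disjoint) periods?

A, merged: minute 5 to minute 20, minute 35 to minute 55, minute 90 to minute 115.
B, merged: minute 15 to minute 75.
A ∩ B = minute 15 to minute 20, minute 35 to minute 55.
That is 2 disjoint pieces.

2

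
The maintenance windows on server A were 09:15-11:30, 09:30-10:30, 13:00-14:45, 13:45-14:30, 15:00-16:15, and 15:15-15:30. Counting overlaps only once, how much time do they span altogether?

5 h 15 min

Merged: 09:15-11:30, 13:00-14:45, 15:00-16:15.
Lengths: 2 h 15 min + 1 h 45 min + 1 h 15 min = 5 h 15 min.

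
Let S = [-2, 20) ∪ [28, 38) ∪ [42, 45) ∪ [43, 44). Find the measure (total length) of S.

Merged: [-2, 20), [28, 38), [42, 45).
Lengths: 22 + 10 + 3 = 35.

35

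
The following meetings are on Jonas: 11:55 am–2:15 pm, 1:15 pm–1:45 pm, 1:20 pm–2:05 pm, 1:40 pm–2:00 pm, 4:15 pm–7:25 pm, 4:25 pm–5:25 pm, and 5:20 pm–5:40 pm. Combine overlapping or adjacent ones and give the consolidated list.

1:15 pm-1:45 pm overlaps/touches 11:55 am-2:15 pm → extend to 11:55 am-2:15 pm.
1:20 pm-2:05 pm overlaps/touches 11:55 am-2:15 pm → extend to 11:55 am-2:15 pm.
1:40 pm-2:00 pm overlaps/touches 11:55 am-2:15 pm → extend to 11:55 am-2:15 pm.
4:15 pm-7:25 pm is disjoint → start new block.
4:25 pm-5:25 pm overlaps/touches 4:15 pm-7:25 pm → extend to 4:15 pm-7:25 pm.
5:20 pm-5:40 pm overlaps/touches 4:15 pm-7:25 pm → extend to 4:15 pm-7:25 pm.

11:55 am-2:15 pm, 4:15 pm-7:25 pm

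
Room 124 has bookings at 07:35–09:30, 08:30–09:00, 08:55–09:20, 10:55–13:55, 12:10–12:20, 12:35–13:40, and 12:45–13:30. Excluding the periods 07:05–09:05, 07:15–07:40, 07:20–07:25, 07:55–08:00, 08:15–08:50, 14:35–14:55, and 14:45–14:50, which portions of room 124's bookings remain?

09:05–09:30, 10:55–13:55

Merge the first list: 07:35–09:30, 10:55–13:55.
Merge the second list: 07:05–09:05, 14:35–14:55.
07:35–09:30 with B removed leaves 09:05–09:30.
10:55–13:55 is untouched.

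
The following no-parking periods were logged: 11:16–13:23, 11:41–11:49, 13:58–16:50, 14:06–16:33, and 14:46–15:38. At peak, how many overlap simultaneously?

3

Sweep endpoints in order; track running count of active intervals.
Peak of 3 reached at 14:46.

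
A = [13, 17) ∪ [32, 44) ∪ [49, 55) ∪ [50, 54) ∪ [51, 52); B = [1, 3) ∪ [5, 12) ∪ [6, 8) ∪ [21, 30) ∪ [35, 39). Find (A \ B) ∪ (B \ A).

A, merged: [13, 17), [32, 44), [49, 55).
B, merged: [1, 3), [5, 12), [21, 30), [35, 39).
Only in the first: [13, 17), [32, 35), [39, 44), [49, 55).
Only in the second: [1, 3), [5, 12), [21, 30).
Together these are the periods covered by exactly one.

[1, 3) ∪ [5, 12) ∪ [13, 17) ∪ [21, 30) ∪ [32, 35) ∪ [39, 44) ∪ [49, 55)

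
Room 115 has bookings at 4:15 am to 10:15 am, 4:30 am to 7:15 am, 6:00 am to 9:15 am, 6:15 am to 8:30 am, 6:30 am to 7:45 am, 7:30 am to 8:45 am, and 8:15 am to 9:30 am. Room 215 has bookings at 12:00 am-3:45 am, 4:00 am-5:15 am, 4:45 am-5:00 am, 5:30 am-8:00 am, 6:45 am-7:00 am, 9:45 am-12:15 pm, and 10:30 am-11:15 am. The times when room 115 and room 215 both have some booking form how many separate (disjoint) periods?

3

Merge the first list: 4:15 am–10:15 am.
Merge the second list: 12:00 am–3:45 am, 4:00 am–5:15 am, 5:30 am–8:00 am, 9:45 am–12:15 pm.
A ∩ B = 4:15 am–5:15 am, 5:30 am–8:00 am, 9:45 am–10:15 am.
That is 3 disjoint pieces.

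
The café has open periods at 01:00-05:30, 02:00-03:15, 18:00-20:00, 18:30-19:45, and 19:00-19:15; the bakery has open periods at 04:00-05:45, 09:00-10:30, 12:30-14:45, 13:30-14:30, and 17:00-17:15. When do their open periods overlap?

Merge the first list: 01:00–05:30, 18:00–20:00.
Merge the second list: 04:00–05:45, 09:00–10:30, 12:30–14:45, 17:00–17:15.
01:00–05:30 overlaps B on 04:00–05:30.
18:00–20:00 falls entirely outside B.

04:00–05:30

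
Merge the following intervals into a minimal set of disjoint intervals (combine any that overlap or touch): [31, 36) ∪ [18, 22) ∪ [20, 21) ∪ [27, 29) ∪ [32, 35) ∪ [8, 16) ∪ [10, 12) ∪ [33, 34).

[8, 16) ∪ [18, 22) ∪ [27, 29) ∪ [31, 36)

Sort by start: [8, 16), [10, 12), [18, 22), [20, 21), [27, 29), [31, 36), [32, 35), [33, 34).
[10, 12) overlaps/touches [8, 16) → extend to [8, 16).
[18, 22) is disjoint → start new block.
[20, 21) overlaps/touches [18, 22) → extend to [18, 22).
[27, 29) is disjoint → start new block.
[31, 36) is disjoint → start new block.
[32, 35) overlaps/touches [31, 36) → extend to [31, 36).
[33, 34) overlaps/touches [31, 36) → extend to [31, 36).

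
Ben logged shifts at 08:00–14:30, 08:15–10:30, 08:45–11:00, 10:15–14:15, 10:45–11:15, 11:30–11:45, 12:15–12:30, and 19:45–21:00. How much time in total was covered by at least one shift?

7 h 45 min

Merged: 08:00–14:30, 19:45–21:00.
Lengths: 6 h 30 min + 1 h 15 min = 7 h 45 min.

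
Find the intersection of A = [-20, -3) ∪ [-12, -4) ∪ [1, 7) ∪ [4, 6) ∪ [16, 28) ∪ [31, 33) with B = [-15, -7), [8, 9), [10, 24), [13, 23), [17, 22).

Merge the first list: [-20, -3), [1, 7), [16, 28), [31, 33).
Merge the second list: [-15, -7), [8, 9), [10, 24).
[-20, -3) ∩ B → [-15, -7).
[1, 7) meets no B interval.
[16, 28) ∩ B → [16, 24).
[31, 33) meets no B interval.

[-15, -7) ∪ [16, 24)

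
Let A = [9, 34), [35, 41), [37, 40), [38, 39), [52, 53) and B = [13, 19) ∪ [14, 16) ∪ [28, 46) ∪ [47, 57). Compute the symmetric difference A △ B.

[9, 13) ∪ [19, 28) ∪ [34, 35) ∪ [41, 46) ∪ [47, 52) ∪ [53, 57)

Merge the first list: [9, 34), [35, 41), [52, 53).
Merge the second list: [13, 19), [28, 46), [47, 57).
Only in the first: [9, 13), [19, 28).
Only in the second: [34, 35), [41, 46), [47, 52), [53, 57).
Together these are the periods covered by exactly one.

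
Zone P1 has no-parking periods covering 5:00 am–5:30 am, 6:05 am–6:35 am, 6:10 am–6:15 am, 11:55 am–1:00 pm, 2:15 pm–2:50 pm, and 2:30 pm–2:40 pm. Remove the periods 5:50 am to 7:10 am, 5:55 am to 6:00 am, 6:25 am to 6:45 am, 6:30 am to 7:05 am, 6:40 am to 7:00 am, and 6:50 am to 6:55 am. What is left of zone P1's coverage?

5:00 am–5:30 am, 11:55 am–1:00 pm, 2:15 pm–2:50 pm

A, merged: 5:00 am–5:30 am, 6:05 am–6:35 am, 11:55 am–1:00 pm, 2:15 pm–2:50 pm.
B, merged: 5:50 am–7:10 am.
5:00 am–5:30 am: no B overlap → unchanged.
6:05 am–6:35 am: fully covered by B → removed.
11:55 am–1:00 pm: no B overlap → unchanged.
2:15 pm–2:50 pm: no B overlap → unchanged.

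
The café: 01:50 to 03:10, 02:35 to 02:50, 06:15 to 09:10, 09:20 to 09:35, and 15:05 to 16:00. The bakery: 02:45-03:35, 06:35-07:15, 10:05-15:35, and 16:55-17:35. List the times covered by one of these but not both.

01:50-02:45, 03:10-03:35, 06:15-06:35, 07:15-09:10, 09:20-09:35, 10:05-15:05, 15:35-16:00, 16:55-17:35

First set merges to 01:50-03:10, 06:15-09:10, 09:20-09:35, 15:05-16:00.
A \ B = 01:50-02:45, 06:15-06:35, 07:15-09:10, 09:20-09:35, 15:35-16:00.
B \ A = 03:10-03:35, 10:05-15:05, 16:55-17:35.
Union of the two gives the symmetric difference.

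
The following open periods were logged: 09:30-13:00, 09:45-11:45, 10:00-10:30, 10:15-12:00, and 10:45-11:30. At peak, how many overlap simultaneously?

At 10:15, 4 of the intervals are simultaneously active.
No point has more.

4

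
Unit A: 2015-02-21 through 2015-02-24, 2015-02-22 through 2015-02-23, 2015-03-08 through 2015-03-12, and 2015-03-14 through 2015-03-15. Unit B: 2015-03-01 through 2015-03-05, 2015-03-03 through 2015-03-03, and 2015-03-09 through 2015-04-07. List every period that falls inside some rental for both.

2015-03-09 through 2015-03-12, 2015-03-14 through 2015-03-15

Merge the first list: 2015-02-21 through 2015-02-24, 2015-03-08 through 2015-03-12, 2015-03-14 through 2015-03-15.
Merge the second list: 2015-03-01 through 2015-03-05, 2015-03-09 through 2015-04-07.
2015-02-21 through 2015-02-24 falls entirely outside B.
2015-03-08 through 2015-03-12 overlaps B on 2015-03-09 through 2015-03-12.
2015-03-14 through 2015-03-15 overlaps B on 2015-03-14 through 2015-03-15.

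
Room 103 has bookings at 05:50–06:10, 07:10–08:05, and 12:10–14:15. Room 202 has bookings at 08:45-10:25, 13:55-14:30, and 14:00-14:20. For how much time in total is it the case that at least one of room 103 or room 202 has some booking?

5 h 15 min

Merge the second list: 08:45-10:25, 13:55-14:30.
A ∪ B = 05:50-06:10, 07:10-08:05, 08:45-10:25, 12:10-14:30.
Total: 20 min + 55 min + 1 h 40 min + 2 h 20 min = 5 h 15 min.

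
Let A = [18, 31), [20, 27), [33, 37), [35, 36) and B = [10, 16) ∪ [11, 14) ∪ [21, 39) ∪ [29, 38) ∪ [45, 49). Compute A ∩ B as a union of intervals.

Merge the first list: [18, 31), [33, 37).
Merge the second list: [10, 16), [21, 39), [45, 49).
[18, 31) ∩ B → [21, 31).
[33, 37) ∩ B → [33, 37).

[21, 31) ∪ [33, 37)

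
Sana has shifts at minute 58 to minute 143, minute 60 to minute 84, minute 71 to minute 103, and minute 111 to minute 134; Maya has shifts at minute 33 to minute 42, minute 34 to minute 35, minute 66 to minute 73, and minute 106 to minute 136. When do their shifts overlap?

A, merged: minute 58 to minute 143.
B, merged: minute 33 to minute 42, minute 66 to minute 73, minute 106 to minute 136.
minute 58 to minute 143 meets the second set on minute 66 to minute 73, minute 106 to minute 136.

minute 66 to minute 73, minute 106 to minute 136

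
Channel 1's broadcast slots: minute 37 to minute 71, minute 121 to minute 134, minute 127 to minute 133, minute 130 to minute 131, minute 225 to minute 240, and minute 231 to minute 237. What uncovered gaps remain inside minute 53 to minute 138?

The merged coverage is minute 37 to minute 71, minute 121 to minute 134, minute 225 to minute 240.
Uncovered inside minute 53 to minute 138: minute 71 to minute 121, minute 134 to minute 138.

minute 71 to minute 121, minute 134 to minute 138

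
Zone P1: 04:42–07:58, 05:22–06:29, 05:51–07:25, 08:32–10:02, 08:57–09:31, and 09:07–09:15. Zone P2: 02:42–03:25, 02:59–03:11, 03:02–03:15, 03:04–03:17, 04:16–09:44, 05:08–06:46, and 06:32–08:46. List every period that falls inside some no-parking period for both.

First set merges to 04:42–07:58, 08:32–10:02.
Second set merges to 02:42–03:25, 04:16–09:44.
04:42–07:58 overlaps B on 04:42–07:58.
08:32–10:02 overlaps B on 08:32–09:44.

04:42–07:58, 08:32–09:44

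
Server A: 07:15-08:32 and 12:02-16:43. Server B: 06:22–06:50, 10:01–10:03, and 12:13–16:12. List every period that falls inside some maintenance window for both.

07:15-08:32: no overlap with the second set.
12:02-16:43 meets the second set on 12:13-16:12.

12:13-16:12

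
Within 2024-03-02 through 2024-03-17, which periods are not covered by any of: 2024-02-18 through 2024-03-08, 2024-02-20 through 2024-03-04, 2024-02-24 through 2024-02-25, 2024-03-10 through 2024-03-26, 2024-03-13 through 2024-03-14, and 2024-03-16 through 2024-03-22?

Covered (merged): 2024-02-18 through 2024-03-08, 2024-03-10 through 2024-03-26.
Gaps within 2024-03-02 through 2024-03-17: 2024-03-09 through 2024-03-09.

2024-03-09 through 2024-03-09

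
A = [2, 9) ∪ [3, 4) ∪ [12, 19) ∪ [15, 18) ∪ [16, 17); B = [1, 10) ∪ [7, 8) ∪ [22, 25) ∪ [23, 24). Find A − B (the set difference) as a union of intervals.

[12, 19)

Merge the first list: [2, 9), [12, 19).
Merge the second list: [1, 10), [22, 25).
[2, 9) lies entirely inside B → drops out.
[12, 19) is untouched.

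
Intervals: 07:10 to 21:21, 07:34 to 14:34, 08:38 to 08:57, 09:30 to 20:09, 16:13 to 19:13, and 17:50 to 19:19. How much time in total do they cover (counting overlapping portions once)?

Merged: 07:10-21:21.
Length: 14 h 11 min.

14 h 11 min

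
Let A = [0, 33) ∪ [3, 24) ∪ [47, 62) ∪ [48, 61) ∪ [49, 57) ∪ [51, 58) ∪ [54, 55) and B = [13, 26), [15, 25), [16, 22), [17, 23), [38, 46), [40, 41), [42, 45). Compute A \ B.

First set merges to [0, 33), [47, 62).
Second set merges to [13, 26), [38, 46).
[0, 33) \ B = [0, 13), [26, 33).
[47, 62): nothing removed.

[0, 13) ∪ [26, 33) ∪ [47, 62)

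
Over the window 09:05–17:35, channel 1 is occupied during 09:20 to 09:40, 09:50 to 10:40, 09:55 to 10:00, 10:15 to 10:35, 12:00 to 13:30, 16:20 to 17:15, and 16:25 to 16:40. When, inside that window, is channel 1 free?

09:05–09:20, 09:40–09:50, 10:40–12:00, 13:30–16:20, 17:15–17:35

The merged coverage is 09:20–09:40, 09:50–10:40, 12:00–13:30, 16:20–17:15.
Uncovered inside 09:05–17:35: 09:05–09:20, 09:40–09:50, 10:40–12:00, 13:30–16:20, 17:15–17:35.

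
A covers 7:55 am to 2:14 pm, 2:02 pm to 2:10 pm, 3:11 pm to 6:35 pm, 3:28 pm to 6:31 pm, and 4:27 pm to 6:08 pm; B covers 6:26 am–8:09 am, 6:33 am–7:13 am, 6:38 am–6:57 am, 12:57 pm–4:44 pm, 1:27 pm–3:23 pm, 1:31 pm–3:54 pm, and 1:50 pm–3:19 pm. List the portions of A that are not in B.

8:09 am–12:57 pm, 4:44 pm–6:35 pm

Merge the first list: 7:55 am–2:14 pm, 3:11 pm–6:35 pm.
Merge the second list: 6:26 am–8:09 am, 12:57 pm–4:44 pm.
7:55 am–2:14 pm with B removed leaves 8:09 am–12:57 pm.
3:11 pm–6:35 pm with B removed leaves 4:44 pm–6:35 pm.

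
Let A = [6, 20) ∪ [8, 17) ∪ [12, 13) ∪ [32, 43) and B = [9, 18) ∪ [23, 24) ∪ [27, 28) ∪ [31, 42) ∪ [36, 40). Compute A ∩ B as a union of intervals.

[9, 18) ∪ [32, 42)

Merge the first list: [6, 20), [32, 43).
Merge the second list: [9, 18), [23, 24), [27, 28), [31, 42).
[6, 20) overlaps B on [9, 18).
[32, 43) overlaps B on [32, 42).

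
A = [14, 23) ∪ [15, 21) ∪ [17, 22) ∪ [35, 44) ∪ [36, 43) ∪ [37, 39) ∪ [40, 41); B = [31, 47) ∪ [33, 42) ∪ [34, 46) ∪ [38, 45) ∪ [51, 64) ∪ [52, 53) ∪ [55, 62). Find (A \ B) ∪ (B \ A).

A, merged: [14, 23), [35, 44).
B, merged: [31, 47), [51, 64).
A \ B = [14, 23).
B \ A = [31, 35), [44, 47), [51, 64).
Union of the two gives the symmetric difference.

[14, 23) ∪ [31, 35) ∪ [44, 47) ∪ [51, 64)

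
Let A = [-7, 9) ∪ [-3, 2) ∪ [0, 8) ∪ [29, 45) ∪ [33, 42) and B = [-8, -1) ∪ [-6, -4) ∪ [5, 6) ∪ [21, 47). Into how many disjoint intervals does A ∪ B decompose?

Merge the first list: [-7, 9), [29, 45).
Merge the second list: [-8, -1), [5, 6), [21, 47).
A ∪ B = [-8, 9), [21, 47).
That is 2 disjoint pieces.

2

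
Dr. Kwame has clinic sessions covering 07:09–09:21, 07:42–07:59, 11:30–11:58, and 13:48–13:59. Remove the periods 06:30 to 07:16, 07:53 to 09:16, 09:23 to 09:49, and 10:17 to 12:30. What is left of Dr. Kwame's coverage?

Merge the first list: 07:09–09:21, 11:30–11:58, 13:48–13:59.
07:09–09:21 \ B = 07:16–07:53, 09:16–09:21.
11:30–11:58: entirely removed.
13:48–13:59: nothing removed.

07:16–07:53, 09:16–09:21, 13:48–13:59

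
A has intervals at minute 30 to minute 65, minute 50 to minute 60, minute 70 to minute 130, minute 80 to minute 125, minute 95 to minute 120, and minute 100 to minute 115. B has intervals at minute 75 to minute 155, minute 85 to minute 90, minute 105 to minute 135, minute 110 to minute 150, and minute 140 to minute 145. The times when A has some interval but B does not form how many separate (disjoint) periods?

First set merges to minute 30 to minute 65, minute 70 to minute 130.
Second set merges to minute 75 to minute 155.
A \ B = minute 30 to minute 65, minute 70 to minute 75.
That is 2 disjoint pieces.

2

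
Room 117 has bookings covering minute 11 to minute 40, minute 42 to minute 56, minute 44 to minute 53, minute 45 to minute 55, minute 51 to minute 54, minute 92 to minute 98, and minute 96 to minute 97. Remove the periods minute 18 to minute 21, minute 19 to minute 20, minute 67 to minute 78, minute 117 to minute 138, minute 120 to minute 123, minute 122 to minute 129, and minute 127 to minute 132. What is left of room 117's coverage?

Merge the first list: minute 11 to minute 40, minute 42 to minute 56, minute 92 to minute 98.
Merge the second list: minute 18 to minute 21, minute 67 to minute 78, minute 117 to minute 138.
minute 11 to minute 40 with B removed leaves minute 11 to minute 18, minute 21 to minute 40.
minute 42 to minute 56 is untouched.
minute 92 to minute 98 is untouched.

minute 11 to minute 18, minute 21 to minute 40, minute 42 to minute 56, minute 92 to minute 98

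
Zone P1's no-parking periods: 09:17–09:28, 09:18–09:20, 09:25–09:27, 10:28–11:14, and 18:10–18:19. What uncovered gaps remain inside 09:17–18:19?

Covered (merged): 09:17–09:28, 10:28–11:14, 18:10–18:19.
Uncovered inside 09:17–18:19: 09:28–10:28, 11:14–18:10.

09:28–10:28, 11:14–18:10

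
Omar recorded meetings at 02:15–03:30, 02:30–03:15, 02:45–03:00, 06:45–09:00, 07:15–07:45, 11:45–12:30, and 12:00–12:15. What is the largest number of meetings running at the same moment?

3

At 02:45, 3 of the intervals are simultaneously active.
No point has more.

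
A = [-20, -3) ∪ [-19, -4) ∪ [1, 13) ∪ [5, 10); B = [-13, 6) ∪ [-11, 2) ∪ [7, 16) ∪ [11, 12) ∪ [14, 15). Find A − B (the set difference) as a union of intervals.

Merge the first list: [-20, -3), [1, 13).
Merge the second list: [-13, 6), [7, 16).
[-20, -3) minus B → [-20, -13).
[1, 13) minus B → [6, 7).

[-20, -13) ∪ [6, 7)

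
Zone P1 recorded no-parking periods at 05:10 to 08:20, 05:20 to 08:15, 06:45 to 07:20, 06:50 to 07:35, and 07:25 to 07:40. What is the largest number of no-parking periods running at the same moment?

4

Walk the sorted start/end points keeping a running depth.
The depth first hits 4 at 06:50.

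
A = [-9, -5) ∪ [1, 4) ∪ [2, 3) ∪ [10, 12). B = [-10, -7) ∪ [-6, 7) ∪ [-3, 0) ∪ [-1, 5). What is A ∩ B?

[-9, -7) ∪ [-6, -5) ∪ [1, 4)

Merge the first list: [-9, -5), [1, 4), [10, 12).
Merge the second list: [-10, -7), [-6, 7).
[-9, -5) meets the second set on [-9, -7), [-6, -5).
[1, 4) meets the second set on [1, 4).
[10, 12): no overlap with the second set.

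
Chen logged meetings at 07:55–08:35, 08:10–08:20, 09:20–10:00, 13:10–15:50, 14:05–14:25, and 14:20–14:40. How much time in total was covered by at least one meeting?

4 h

Merged: 07:55-08:35, 09:20-10:00, 13:10-15:50.
Lengths: 40 min + 40 min + 2 h 40 min = 4 h.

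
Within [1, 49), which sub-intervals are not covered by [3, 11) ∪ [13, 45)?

[1, 3) ∪ [11, 13) ∪ [45, 49)

Covered (merged): [3, 11), [13, 45).
Gaps within [1, 49): [1, 3), [11, 13), [45, 49).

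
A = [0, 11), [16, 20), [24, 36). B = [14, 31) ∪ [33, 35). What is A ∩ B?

[16, 20) ∪ [24, 31) ∪ [33, 35)

[0, 11): no overlap with the second set.
[16, 20) meets the second set on [16, 20).
[24, 36) meets the second set on [24, 31), [33, 35).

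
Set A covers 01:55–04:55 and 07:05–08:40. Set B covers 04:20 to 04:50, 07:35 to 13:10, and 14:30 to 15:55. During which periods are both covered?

01:55-04:55 overlaps B on 04:20-04:50.
07:05-08:40 overlaps B on 07:35-08:40.

04:20-04:50, 07:35-08:40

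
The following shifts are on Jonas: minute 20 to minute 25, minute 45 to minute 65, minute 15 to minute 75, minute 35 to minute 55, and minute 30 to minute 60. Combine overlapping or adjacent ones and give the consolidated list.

minute 15 to minute 75

Sort by start: minute 15 to minute 75, minute 20 to minute 25, minute 30 to minute 60, minute 35 to minute 55, minute 45 to minute 65.
minute 20 to minute 25 overlaps/touches minute 15 to minute 75 → extend to minute 15 to minute 75.
minute 30 to minute 60 overlaps/touches minute 15 to minute 75 → extend to minute 15 to minute 75.
minute 35 to minute 55 overlaps/touches minute 15 to minute 75 → extend to minute 15 to minute 75.
minute 45 to minute 65 overlaps/touches minute 15 to minute 75 → extend to minute 15 to minute 75.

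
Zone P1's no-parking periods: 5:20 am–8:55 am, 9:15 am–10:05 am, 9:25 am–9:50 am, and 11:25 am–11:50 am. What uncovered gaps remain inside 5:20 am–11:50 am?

8:55 am–9:15 am, 10:05 am–11:25 am

Covered (merged): 5:20 am–8:55 am, 9:15 am–10:05 am, 11:25 am–11:50 am.
Uncovered inside 5:20 am–11:50 am: 8:55 am–9:15 am, 10:05 am–11:25 am.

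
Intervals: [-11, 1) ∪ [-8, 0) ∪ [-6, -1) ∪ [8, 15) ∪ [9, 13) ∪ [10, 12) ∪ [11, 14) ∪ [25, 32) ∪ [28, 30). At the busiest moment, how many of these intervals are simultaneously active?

4

At 11, 4 of the intervals are simultaneously active.
No point has more.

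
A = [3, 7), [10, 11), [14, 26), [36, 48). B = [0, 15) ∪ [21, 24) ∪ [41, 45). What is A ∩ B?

[3, 7) ∪ [10, 11) ∪ [14, 15) ∪ [21, 24) ∪ [41, 45)

[3, 7) meets the second set on [3, 7).
[10, 11) meets the second set on [10, 11).
[14, 26) meets the second set on [14, 15), [21, 24).
[36, 48) meets the second set on [41, 45).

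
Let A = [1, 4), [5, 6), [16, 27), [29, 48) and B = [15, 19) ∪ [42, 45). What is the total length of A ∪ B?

A ∪ B = [1, 4), [5, 6), [15, 27), [29, 48).
Total: 3 + 1 + 12 + 19 = 35.

35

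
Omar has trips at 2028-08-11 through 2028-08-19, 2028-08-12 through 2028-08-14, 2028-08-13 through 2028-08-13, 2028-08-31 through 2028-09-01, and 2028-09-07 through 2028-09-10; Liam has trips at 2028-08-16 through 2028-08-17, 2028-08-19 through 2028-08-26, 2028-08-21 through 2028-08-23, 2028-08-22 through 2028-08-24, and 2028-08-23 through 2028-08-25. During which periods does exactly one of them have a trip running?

2028-08-11 through 2028-08-15, 2028-08-18 through 2028-08-18, 2028-08-20 through 2028-08-26, 2028-08-31 through 2028-09-01, 2028-09-07 through 2028-09-10

A, merged: 2028-08-11 through 2028-08-19, 2028-08-31 through 2028-09-01, 2028-09-07 through 2028-09-10.
B, merged: 2028-08-16 through 2028-08-17, 2028-08-19 through 2028-08-26.
A but not B: 2028-08-11 through 2028-08-15, 2028-08-18 through 2028-08-18, 2028-08-31 through 2028-09-01, 2028-09-07 through 2028-09-10.
B but not A: 2028-08-20 through 2028-08-26.
Combining gives A △ B.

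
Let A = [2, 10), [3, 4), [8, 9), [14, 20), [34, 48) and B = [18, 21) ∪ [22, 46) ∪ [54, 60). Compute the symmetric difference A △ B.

Merge the first list: [2, 10), [14, 20), [34, 48).
A \ B = [2, 10), [14, 18), [46, 48).
B \ A = [20, 21), [22, 34), [54, 60).
Union of the two gives the symmetric difference.

[2, 10) ∪ [14, 18) ∪ [20, 21) ∪ [22, 34) ∪ [46, 48) ∪ [54, 60)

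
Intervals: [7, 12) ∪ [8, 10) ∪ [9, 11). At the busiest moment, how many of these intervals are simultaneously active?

Walk the sorted start/end points keeping a running depth.
The depth first hits 3 at 9.

3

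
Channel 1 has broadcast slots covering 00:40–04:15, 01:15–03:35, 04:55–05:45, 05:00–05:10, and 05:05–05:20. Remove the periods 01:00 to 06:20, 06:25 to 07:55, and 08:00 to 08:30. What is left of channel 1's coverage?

00:40–01:00

A, merged: 00:40–04:15, 04:55–05:45.
00:40–04:15 with B removed leaves 00:40–01:00.
04:55–05:45 lies entirely inside B → drops out.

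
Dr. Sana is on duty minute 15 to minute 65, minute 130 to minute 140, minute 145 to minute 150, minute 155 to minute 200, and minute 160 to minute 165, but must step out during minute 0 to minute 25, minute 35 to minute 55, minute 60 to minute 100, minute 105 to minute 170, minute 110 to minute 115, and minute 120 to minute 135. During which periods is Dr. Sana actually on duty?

First set merges to minute 15 to minute 65, minute 130 to minute 140, minute 145 to minute 150, minute 155 to minute 200.
Second set merges to minute 0 to minute 25, minute 35 to minute 55, minute 60 to minute 100, minute 105 to minute 170.
minute 15 to minute 65 with B removed leaves minute 25 to minute 35, minute 55 to minute 60.
minute 130 to minute 140 lies entirely inside B → drops out.
minute 145 to minute 150 lies entirely inside B → drops out.
minute 155 to minute 200 with B removed leaves minute 170 to minute 200.

minute 25 to minute 35, minute 55 to minute 60, minute 170 to minute 200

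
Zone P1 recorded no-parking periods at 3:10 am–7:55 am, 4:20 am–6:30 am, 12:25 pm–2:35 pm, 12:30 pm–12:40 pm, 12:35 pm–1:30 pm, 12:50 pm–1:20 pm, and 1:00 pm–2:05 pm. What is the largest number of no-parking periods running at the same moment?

4

Sweep endpoints in order; track running count of active intervals.
Peak of 4 reached at 1:00 pm.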